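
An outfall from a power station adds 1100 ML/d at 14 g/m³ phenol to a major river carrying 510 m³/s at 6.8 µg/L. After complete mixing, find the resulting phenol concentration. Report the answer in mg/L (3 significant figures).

0.348 mg/L

1100 ML/d = 12.73 m³/s.
6.8 µg/L = 0.0068 mg/L.
Conservation of mass across the mixing zone: C = (12.73·14 + 510·0.0068) / (12.73 + 510) = 181.7/522.7 = 0.3476 mg/L.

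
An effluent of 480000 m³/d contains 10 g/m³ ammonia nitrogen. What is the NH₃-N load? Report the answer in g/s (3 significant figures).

480000 m³/d = 5.556 m³/s.
Mass flux = Q·C = 5.556 m³/s × 10 g/m³ = 55.56 g/s.

55.6 g/s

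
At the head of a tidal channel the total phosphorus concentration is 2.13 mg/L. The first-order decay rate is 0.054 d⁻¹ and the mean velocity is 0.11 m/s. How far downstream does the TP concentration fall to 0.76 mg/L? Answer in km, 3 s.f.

181 km

From C = C₀·e^(−kt), t = ln(C₀/C)/k = ln(2.13/0.76)/0.054 = 1.031/0.054 = 19.08 d.
Distance = v·t = 0.11 m/s × 1.649e+06 s = 1.814e+05 m = 181.4 km.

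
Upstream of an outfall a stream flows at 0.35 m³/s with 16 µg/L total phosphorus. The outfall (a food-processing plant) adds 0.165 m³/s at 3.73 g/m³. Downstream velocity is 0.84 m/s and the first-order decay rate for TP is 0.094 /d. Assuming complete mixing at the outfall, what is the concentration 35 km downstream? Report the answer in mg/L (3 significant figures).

16 µg/L = 0.016 mg/L.
After complete mixing, C₀ = (0.165·3.73 + 0.35·0.016) / 0.515 = 1.206 mg/L.
Travel time t = 3.5e+04 m / 0.84 m/s = 4.167e+04 s = 0.4823 d.
C = 1.206·exp(−0.094·0.4823) = 1.206·0.9557 = 1.152 mg/L.

1.15 mg/L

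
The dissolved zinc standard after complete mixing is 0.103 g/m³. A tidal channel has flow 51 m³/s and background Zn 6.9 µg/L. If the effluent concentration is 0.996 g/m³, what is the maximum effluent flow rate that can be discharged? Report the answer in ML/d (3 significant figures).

474 ML/d

6.9 µg/L = 0.0069 mg/L.
Mass balance at complete mixing: C_std·(Q_w + Q_r) = Q_w·C_e + Q_r·C_b.
Rearranging, Q_w = Q_r·(C_std − C_b)/(C_e − C_std) = 51·(0.103 − 0.0069) / (0.996 − 0.103) = 5.488 m³/s.
= 474.2 ML/d.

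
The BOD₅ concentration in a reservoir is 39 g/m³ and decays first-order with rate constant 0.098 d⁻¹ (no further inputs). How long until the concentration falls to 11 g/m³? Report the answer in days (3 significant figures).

12.9 d

t = ln(C₀/C)/k = ln(39/11)/0.098 = 1.266/0.098 = 12.91 d.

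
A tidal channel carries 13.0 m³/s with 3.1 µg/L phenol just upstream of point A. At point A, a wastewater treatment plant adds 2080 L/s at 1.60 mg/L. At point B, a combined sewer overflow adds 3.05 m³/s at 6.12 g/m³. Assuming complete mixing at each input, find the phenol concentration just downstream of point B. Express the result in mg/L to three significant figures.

3.1 µg/L = 0.0031 mg/L.
2080 L/s = 2.08 m³/s.
After input A: C = (13·0.0031 + 2.08·1.6) / 15.08 = 0.2234 mg/L.
After input B: C = (15.08·0.2234 + 3.05·6.12) / 18.13 = 1.215 mg/L.

1.22 mg/L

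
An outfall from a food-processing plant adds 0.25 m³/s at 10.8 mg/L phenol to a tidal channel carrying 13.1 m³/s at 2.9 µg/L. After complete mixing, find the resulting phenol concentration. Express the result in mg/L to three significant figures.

0.205 mg/L

2.9 µg/L = 0.0029 mg/L.
By mass balance at complete mixing, C = (0.25·10.8 + 13.1·0.0029) / (0.25 + 13.1) = 2.738/13.35 = 0.2051 mg/L.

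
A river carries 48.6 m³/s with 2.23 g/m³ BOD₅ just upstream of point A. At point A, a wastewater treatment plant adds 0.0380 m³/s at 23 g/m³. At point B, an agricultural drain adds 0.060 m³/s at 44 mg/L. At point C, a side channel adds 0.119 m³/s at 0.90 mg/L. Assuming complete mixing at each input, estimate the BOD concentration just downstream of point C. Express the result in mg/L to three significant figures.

2.29 mg/L

After input A: C = (48.6·2.23 + 0.038·23) / 48.64 = 2.246 mg/L.
After input B: C = (48.64·2.246 + 0.06·44) / 48.7 = 2.298 mg/L.
After input C: C = (48.7·2.298 + 0.119·0.9) / 48.82 = 2.294 mg/L.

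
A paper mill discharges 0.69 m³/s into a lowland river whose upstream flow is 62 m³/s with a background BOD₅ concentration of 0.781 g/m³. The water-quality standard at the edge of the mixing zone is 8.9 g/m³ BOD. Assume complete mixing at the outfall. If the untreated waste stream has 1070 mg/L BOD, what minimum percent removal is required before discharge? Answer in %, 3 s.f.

Mass balance: 8.9·62.69 = 0.69·Cₑ + 62·0.781.
Cₑ = (557.9 − 48.42) / 0.69 = 738.4 mg/L.
Required removal = 1 − 738.4/1070 = 30.99 %.

31.0 %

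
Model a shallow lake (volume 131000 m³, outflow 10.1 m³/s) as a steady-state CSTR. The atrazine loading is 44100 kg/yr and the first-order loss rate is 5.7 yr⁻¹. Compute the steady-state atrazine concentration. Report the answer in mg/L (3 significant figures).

Outflow Q = 10.1 m³/s × 3.156e+07 s/yr = 3.187e+08 m³/yr.
Steady-state CSTR mass balance: W = Q·C + k·V·C, so C = W/(Q + kV).
Q + kV = 3.187e+08 + 5.7·131000 = 3.195e+08 m³/yr.
C = 44100/3.195e+08 = 0.000138 kg/m³ = 0.138 mg/L.

0.138 mg/L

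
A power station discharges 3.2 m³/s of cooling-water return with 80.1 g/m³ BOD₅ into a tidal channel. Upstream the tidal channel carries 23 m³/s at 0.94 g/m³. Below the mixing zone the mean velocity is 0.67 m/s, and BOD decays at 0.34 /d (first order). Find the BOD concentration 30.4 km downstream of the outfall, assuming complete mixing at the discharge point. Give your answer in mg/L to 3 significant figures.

8.87 mg/L

After complete mixing, C₀ = (3.2·80.1 + 23·0.94) / 26.2 = 10.61 mg/L.
Travel time t = 3.04e+04 m / 0.67 m/s = 4.537e+04 s = 0.5252 d.
C = 10.61·exp(−0.34·0.5252) = 10.61·0.8365 = 8.874 mg/L.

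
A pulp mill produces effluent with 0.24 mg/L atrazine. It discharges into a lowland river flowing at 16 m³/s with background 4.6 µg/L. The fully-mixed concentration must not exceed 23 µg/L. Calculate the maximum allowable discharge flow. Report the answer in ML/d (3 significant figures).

4.6 µg/L = 0.0046 mg/L.
23 µg/L = 0.023 mg/L.
Mass balance at complete mixing: C_std·(Q_w + Q_r) = Q_w·C_e + Q_r·C_b.
Rearranging, Q_w = Q_r·(C_std − C_b)/(C_e − C_std) = 16·(0.023 − 0.0046) / (0.24 − 0.023) = 1.357 m³/s.
= 117.2 ML/d.

117 ML/d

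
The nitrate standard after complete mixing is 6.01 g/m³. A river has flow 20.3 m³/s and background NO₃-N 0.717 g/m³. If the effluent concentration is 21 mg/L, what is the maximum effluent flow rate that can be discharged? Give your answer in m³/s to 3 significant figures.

Mass balance at complete mixing: C_std·(Q_w + Q_r) = Q_w·C_e + Q_r·C_b.
Rearranging, Q_w = Q_r·(C_std − C_b)/(C_e − C_std) = 20.3·(6.01 − 0.717) / (21 − 6.01) = 7.168 m³/s.

7.17 m³/s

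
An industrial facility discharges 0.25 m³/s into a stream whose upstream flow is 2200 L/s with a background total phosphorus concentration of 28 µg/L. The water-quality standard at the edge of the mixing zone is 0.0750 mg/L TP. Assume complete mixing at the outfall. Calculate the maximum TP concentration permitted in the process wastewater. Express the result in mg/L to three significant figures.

0.489 mg/L

2200 L/s = 2.2 m³/s.
28 µg/L = 0.028 mg/L.
Mass balance: 0.075·2.45 = 0.25·Cₑ + 2.2·0.028.
Cₑ = (0.1837 − 0.0616) / 0.25 = 0.4886 mg/L.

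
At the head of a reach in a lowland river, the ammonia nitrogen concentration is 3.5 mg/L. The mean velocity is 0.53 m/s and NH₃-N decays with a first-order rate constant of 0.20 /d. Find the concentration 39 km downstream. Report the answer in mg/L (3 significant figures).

2.95 mg/L

Travel time t = 39 km / 0.53 m/s = 3.9e+04/0.53 = 7.358e+04 s = 0.8517 d.
First-order decay: C = 3.5·exp(−0.20·0.8517) = 3.5·0.8434 = 2.952 mg/L.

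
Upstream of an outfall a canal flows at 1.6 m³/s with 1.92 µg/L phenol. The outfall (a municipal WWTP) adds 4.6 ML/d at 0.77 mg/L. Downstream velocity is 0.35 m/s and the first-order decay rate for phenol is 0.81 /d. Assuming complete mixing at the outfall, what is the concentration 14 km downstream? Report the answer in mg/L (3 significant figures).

0.0183 mg/L

4.6 ML/d = 0.05324 m³/s.
1.92 µg/L = 0.00192 mg/L.
After complete mixing, C₀ = (0.05324·0.77 + 1.6·0.00192) / 1.653 = 0.02666 mg/L.
Travel time t = 1.4e+04 m / 0.35 m/s = 4e+04 s = 0.463 d.
C = 0.02666·exp(−0.81·0.463) = 0.02666·0.6873 = 0.01832 mg/L.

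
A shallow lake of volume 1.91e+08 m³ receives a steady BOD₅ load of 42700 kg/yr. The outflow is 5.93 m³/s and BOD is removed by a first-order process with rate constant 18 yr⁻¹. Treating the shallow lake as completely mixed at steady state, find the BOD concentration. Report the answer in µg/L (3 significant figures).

11.8 µg/L

Outflow Q = 5.93 m³/s × 3.156e+07 s/yr = 1.871e+08 m³/yr.
Steady-state CSTR mass balance: W = Q·C + k·V·C, so C = W/(Q + kV).
Q + kV = 1.871e+08 + 18·1.91e+08 = 3.625e+09 m³/yr.
C = 42700/3.625e+09 = 1.178e-05 kg/m³ = 0.01178 mg/L = 11.78 µg/L.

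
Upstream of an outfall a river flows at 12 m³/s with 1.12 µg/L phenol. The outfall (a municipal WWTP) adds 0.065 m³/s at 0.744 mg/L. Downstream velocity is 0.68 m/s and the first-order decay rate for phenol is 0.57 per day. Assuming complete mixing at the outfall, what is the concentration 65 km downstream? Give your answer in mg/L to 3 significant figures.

1.12 µg/L = 0.00112 mg/L.
After complete mixing, C₀ = (0.065·0.744 + 12·0.00112) / 12.06 = 0.005122 mg/L.
Travel time t = 6.5e+04 m / 0.68 m/s = 9.559e+04 s = 1.106 d.
C = 0.005122·exp(−0.57·1.106) = 0.005122·0.5323 = 0.002726 mg/L.

0.00273 mg/L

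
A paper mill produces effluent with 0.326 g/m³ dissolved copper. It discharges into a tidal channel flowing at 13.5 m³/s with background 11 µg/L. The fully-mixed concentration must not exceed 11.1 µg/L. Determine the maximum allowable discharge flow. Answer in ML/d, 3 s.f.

0.370 ML/d

11 µg/L = 0.011 mg/L.
11.1 µg/L = 0.0111 mg/L.
Mass balance at complete mixing: C_std·(Q_w + Q_r) = Q_w·C_e + Q_r·C_b.
Rearranging, Q_w = Q_r·(C_std − C_b)/(C_e − C_std) = 13.5·(0.0111 − 0.011) / (0.326 − 0.0111) = 0.004287 m³/s.
= 0.3704 ML/d.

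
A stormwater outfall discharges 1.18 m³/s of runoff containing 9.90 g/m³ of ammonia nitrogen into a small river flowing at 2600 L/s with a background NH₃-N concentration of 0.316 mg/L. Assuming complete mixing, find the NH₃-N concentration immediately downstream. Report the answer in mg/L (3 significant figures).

2600 L/s = 2.6 m³/s.
By mass balance at complete mixing, C = (1.18·9.9 + 2.6·0.316) / (1.18 + 2.6) = 12.5/3.78 = 3.308 mg/L.

3.31 mg/L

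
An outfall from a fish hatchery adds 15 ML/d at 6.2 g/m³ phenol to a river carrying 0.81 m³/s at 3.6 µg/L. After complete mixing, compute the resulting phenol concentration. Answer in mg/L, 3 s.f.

15 ML/d = 0.1736 m³/s.
3.6 µg/L = 0.0036 mg/L.
By mass balance at complete mixing, C = (0.1736·6.2 + 0.81·0.0036) / (0.1736 + 0.81) = 1.079/0.9836 = 1.097 mg/L.

1.10 mg/L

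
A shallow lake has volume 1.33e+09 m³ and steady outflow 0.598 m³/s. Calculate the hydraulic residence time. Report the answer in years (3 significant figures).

Q = 0.598 m³/s × 3.156e+07 s/yr = 1.887e+07 m³/yr.
Hydraulic residence time τ = V/Q = 1.33e+09/1.887e+07 = 70.48 yr.

70.5 yr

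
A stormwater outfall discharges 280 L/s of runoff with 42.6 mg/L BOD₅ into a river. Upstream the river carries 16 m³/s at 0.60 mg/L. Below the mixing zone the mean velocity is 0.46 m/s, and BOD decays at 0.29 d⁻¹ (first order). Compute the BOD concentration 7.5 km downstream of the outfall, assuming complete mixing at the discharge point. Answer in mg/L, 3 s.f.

280 L/s = 0.28 m³/s.
After complete mixing, C₀ = (0.28·42.6 + 16·0.6) / 16.28 = 1.322 mg/L.
Travel time t = 7500 m / 0.46 m/s = 1.63e+04 s = 0.1887 d.
C = 1.322·exp(−0.29·0.1887) = 1.322·0.9467 = 1.252 mg/L.

1.25 mg/L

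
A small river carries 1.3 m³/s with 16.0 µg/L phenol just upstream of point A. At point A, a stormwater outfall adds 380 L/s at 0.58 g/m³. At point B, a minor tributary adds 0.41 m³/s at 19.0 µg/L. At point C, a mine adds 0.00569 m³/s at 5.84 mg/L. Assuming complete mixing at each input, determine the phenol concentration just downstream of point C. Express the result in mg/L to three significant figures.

0.135 mg/L

16.0 µg/L = 0.016 mg/L.
380 L/s = 0.38 m³/s.
After input A: C = (1.3·0.016 + 0.38·0.58) / 1.68 = 0.1436 mg/L.
19.0 µg/L = 0.019 mg/L.
After input B: C = (1.68·0.1436 + 0.41·0.019) / 2.09 = 0.1191 mg/L.
After input C: C = (2.09·0.1191 + 0.00569·5.84) / 2.096 = 0.1347 mg/L.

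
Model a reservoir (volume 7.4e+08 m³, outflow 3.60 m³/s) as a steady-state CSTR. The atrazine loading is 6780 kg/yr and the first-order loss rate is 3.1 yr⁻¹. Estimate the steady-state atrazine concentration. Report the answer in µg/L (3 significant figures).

Outflow Q = 3.60 m³/s × 3.156e+07 s/yr = 1.136e+08 m³/yr.
Steady-state CSTR mass balance: W = Q·C + k·V·C, so C = W/(Q + kV).
Q + kV = 1.136e+08 + 3.1·7.4e+08 = 2.408e+09 m³/yr.
C = 6780/2.408e+09 = 2.816e-06 kg/m³ = 0.002816 mg/L = 2.816 µg/L.

2.82 µg/L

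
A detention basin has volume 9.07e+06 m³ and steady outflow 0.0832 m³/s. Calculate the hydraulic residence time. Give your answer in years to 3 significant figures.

Q = 0.0832 m³/s × 3.156e+07 s/yr = 2.626e+06 m³/yr.
Hydraulic residence time τ = V/Q = 9.07e+06/2.626e+06 = 3.454 yr.

3.45 yr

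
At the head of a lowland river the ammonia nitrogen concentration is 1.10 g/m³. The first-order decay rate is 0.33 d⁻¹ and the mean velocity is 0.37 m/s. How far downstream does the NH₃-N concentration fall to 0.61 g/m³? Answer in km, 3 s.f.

From C = C₀·e^(−kt), t = ln(C₀/C)/k = ln(1.10/0.61)/0.33 = 0.5896/0.33 = 1.787 d.
Distance = v·t = 0.37 m/s × 1.544e+05 s = 5.712e+04 m = 57.12 km.

57.1 km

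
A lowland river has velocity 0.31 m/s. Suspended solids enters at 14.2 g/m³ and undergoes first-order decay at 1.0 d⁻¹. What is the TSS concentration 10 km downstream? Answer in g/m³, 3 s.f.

Travel time t = 10 km / 0.31 m/s = 1e+04/0.31 = 3.226e+04 s = 0.3734 d.
First-order decay: C = 14.2·exp(−1.0·0.3734) = 14.2·0.6884 = 9.776 g/m³.

9.78 g/m³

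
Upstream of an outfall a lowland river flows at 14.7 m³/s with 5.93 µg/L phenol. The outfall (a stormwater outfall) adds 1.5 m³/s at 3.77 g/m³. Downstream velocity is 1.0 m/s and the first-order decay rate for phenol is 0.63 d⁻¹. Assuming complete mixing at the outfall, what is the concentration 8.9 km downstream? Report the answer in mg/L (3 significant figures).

5.93 µg/L = 0.00593 mg/L.
After complete mixing, C₀ = (1.5·3.77 + 14.7·0.00593) / 16.2 = 0.3545 mg/L.
Travel time t = 8900 m / 1.0 m/s = 8900 s = 0.103 d.
C = 0.3545·exp(−0.63·0.103) = 0.3545·0.9372 = 0.3322 mg/L.

0.332 mg/L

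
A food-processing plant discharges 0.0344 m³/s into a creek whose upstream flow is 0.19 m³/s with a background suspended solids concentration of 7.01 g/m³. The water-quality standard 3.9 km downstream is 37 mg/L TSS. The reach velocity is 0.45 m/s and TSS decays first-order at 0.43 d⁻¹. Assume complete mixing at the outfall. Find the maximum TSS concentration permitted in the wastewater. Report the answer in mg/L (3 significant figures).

213 mg/L

Travel time to the compliance point: t = 3900/0.45 = 8667 s = 0.1003 d; decay factor exp(−0.43·0.1003) = 0.9578.
So the concentration just after mixing may be at most 37/0.9578 = 38.63 mg/L.
Mass balance: 38.63·0.2244 = 0.0344·Cₑ + 0.19·7.01.
Cₑ = (8.669 − 1.332) / 0.0344 = 213.3 mg/L.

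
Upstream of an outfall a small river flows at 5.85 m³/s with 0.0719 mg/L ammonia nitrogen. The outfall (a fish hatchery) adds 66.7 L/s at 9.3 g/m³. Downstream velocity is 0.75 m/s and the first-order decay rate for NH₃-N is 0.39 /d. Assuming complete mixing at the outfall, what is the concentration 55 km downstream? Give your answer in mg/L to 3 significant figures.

0.126 mg/L

66.7 L/s = 0.0667 m³/s.
After complete mixing, C₀ = (0.0667·9.3 + 5.85·0.0719) / 5.917 = 0.1759 mg/L.
Travel time t = 5.5e+04 m / 0.75 m/s = 7.333e+04 s = 0.8488 d.
C = 0.1759·exp(−0.39·0.8488) = 0.1759·0.7182 = 0.1264 mg/L.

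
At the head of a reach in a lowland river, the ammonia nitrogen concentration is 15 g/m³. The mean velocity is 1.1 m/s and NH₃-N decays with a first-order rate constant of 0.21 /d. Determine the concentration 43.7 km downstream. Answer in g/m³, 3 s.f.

13.6 g/m³

Travel time t = 43.7 km / 1.1 m/s = 4.37e+04/1.1 = 3.973e+04 s = 0.4598 d.
First-order decay: C = 15·exp(−0.21·0.4598) = 15·0.908 = 13.62 g/m³.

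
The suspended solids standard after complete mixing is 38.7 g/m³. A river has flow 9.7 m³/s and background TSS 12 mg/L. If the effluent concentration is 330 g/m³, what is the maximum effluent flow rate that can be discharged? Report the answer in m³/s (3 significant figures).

0.889 m³/s

Mass balance at complete mixing: C_std·(Q_w + Q_r) = Q_w·C_e + Q_r·C_b.
Rearranging, Q_w = Q_r·(C_std − C_b)/(C_e − C_std) = 9.7·(38.7 − 12) / (330 − 38.7) = 0.8891 m³/s.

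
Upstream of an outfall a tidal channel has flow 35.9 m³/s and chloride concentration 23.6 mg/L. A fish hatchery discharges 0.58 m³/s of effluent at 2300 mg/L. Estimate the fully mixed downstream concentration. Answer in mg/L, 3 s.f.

59.8 mg/L

Flow-weighted mixing gives C = (0.58·2300 + 35.9·23.6) / (0.58 + 35.9) = 2181/36.48 = 59.79 mg/L.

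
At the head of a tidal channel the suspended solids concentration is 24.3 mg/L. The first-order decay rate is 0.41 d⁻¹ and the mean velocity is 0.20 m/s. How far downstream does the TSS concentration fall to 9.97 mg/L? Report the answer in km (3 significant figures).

From C = C₀·e^(−kt), t = ln(C₀/C)/k = ln(24.3/9.97)/0.41 = 0.8909/0.41 = 2.173 d.
Distance = v·t = 0.20 m/s × 1.877e+05 s = 3.755e+04 m = 37.55 km.

37.5 km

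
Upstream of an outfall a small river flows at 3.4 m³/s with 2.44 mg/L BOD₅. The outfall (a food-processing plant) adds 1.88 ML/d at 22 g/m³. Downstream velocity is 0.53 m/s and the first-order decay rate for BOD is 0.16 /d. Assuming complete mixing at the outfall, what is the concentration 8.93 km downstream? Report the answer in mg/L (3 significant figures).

1.88 ML/d = 0.02176 m³/s.
After complete mixing, C₀ = (0.02176·22 + 3.4·2.44) / 3.422 = 2.564 mg/L.
Travel time t = 8930 m / 0.53 m/s = 1.685e+04 s = 0.195 d.
C = 2.564·exp(−0.16·0.195) = 2.564·0.9693 = 2.486 mg/L.

2.49 mg/L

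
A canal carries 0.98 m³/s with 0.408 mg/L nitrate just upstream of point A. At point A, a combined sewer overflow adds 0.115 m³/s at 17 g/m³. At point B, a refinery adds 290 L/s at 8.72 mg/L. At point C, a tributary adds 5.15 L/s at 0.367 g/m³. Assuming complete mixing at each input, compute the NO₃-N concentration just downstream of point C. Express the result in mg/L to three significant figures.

After input A: C = (0.98·0.408 + 0.115·17) / 1.095 = 2.151 mg/L.
290 L/s = 0.29 m³/s.
After input B: C = (1.095·2.151 + 0.29·8.72) / 1.385 = 3.526 mg/L.
5.15 L/s = 0.00515 m³/s.
After input C: C = (1.385·3.526 + 0.00515·0.367) / 1.39 = 3.514 mg/L.

3.51 mg/L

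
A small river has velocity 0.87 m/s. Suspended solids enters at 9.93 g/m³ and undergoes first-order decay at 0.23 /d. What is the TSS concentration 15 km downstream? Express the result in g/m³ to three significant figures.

9.48 g/m³

Travel time t = 15 km / 0.87 m/s = 1.5e+04/0.87 = 1.724e+04 s = 0.1996 d.
First-order decay: C = 9.93·exp(−0.23·0.1996) = 9.93·0.9551 = 9.485 g/m³.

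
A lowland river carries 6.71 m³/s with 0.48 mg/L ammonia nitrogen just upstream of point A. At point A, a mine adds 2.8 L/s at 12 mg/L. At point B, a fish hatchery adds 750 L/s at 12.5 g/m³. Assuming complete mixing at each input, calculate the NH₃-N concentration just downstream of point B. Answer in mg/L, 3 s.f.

1.69 mg/L

2.8 L/s = 0.0028 m³/s.
After input A: C = (6.71·0.48 + 0.0028·12) / 6.713 = 0.4848 mg/L.
750 L/s = 0.75 m³/s.
After input B: C = (6.713·0.4848 + 0.75·12.5) / 7.463 = 1.692 mg/L.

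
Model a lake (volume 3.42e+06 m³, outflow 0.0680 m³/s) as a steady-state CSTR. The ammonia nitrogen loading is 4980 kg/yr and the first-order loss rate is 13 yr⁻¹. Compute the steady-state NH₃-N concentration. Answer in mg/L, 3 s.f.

Outflow Q = 0.0680 m³/s × 3.156e+07 s/yr = 2.146e+06 m³/yr.
Steady-state CSTR mass balance: W = Q·C + k·V·C, so C = W/(Q + kV).
Q + kV = 2.146e+06 + 13·3.42e+06 = 4.661e+07 m³/yr.
C = 4980/4.661e+07 = 0.0001069 kg/m³ = 0.1069 mg/L.

0.107 mg/L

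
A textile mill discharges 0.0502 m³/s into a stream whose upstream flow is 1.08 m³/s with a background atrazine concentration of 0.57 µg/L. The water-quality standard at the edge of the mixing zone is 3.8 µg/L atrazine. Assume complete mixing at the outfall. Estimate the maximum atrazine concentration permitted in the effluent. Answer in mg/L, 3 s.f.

0.57 µg/L = 0.00057 mg/L.
3.8 µg/L = 0.0038 mg/L.
Mass balance: 0.0038·1.13 = 0.0502·Cₑ + 1.08·0.00057.
Cₑ = (0.004295 − 0.0006156) / 0.0502 = 0.07329 mg/L.

0.0733 mg/L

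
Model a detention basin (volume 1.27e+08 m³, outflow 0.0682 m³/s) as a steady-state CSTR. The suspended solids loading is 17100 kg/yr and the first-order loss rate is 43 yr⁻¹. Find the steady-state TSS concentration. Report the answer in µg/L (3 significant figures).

Outflow Q = 0.0682 m³/s × 3.156e+07 s/yr = 2.152e+06 m³/yr.
Steady-state CSTR mass balance: W = Q·C + k·V·C, so C = W/(Q + kV).
Q + kV = 2.152e+06 + 43·1.27e+08 = 5.463e+09 m³/yr.
C = 17100/5.463e+09 = 3.13e-06 kg/m³ = 0.00313 mg/L = 3.13 µg/L.

3.13 µg/L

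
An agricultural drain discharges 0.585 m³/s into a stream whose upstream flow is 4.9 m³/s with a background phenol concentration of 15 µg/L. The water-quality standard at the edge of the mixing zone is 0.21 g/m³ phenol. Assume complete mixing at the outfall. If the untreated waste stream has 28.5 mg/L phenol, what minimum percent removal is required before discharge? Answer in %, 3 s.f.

93.5 %

15 µg/L = 0.015 mg/L.
Mass balance: 0.21·5.485 = 0.585·Cₑ + 4.9·0.015.
Cₑ = (1.152 − 0.0735) / 0.585 = 1.843 mg/L.
Required removal = 1 − 1.843/28.5 = 93.53 %.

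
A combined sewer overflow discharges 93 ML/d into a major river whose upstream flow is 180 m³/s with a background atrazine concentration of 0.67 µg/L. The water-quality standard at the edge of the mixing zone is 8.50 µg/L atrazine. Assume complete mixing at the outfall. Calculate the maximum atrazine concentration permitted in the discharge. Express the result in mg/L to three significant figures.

1.32 mg/L

93 ML/d = 1.076 m³/s.
0.67 µg/L = 0.00067 mg/L.
8.50 µg/L = 0.0085 mg/L.
Mass balance: 0.0085·181.1 = 1.076·Cₑ + 180·0.00067.
Cₑ = (1.539 − 0.1206) / 1.076 = 1.318 mg/L.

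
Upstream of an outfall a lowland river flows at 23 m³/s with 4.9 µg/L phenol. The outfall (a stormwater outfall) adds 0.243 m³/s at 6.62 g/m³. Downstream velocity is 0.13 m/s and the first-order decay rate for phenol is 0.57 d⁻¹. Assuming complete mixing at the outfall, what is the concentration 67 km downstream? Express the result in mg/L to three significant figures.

0.00247 mg/L

4.9 µg/L = 0.0049 mg/L.
After complete mixing, C₀ = (0.243·6.62 + 23·0.0049) / 23.24 = 0.07406 mg/L.
Travel time t = 6.7e+04 m / 0.13 m/s = 5.154e+05 s = 5.965 d.
C = 0.07406·exp(−0.57·5.965) = 0.07406·0.03337 = 0.002471 mg/L.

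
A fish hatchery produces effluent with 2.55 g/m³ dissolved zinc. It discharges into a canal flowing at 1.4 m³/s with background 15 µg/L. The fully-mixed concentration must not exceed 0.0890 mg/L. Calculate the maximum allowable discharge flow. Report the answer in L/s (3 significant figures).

42.1 L/s

15 µg/L = 0.015 mg/L.
Mass balance at complete mixing: C_std·(Q_w + Q_r) = Q_w·C_e + Q_r·C_b.
Rearranging, Q_w = Q_r·(C_std − C_b)/(C_e − C_std) = 1.4·(0.089 − 0.015) / (2.55 − 0.089) = 0.0421 m³/s.
= 42.1 L/s.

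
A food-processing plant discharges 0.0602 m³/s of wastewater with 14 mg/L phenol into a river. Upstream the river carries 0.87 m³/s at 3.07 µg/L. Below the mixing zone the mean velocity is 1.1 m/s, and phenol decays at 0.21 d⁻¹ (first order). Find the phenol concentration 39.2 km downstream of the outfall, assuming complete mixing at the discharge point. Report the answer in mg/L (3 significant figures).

0.833 mg/L

3.07 µg/L = 0.00307 mg/L.
After complete mixing, C₀ = (0.0602·14 + 0.87·0.00307) / 0.9302 = 0.9089 mg/L.
Travel time t = 3.92e+04 m / 1.1 m/s = 3.564e+04 s = 0.4125 d.
C = 0.9089·exp(−0.21·0.4125) = 0.9089·0.917 = 0.8335 mg/L.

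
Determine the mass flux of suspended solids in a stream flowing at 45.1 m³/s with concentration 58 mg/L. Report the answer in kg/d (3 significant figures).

226000 kg/d

Mass flux = Q·C = 45.1 m³/s × 58 g/m³ = 2616 g/s.
= 2616 g/s × 86.4 = 2.26e+05 kg/d.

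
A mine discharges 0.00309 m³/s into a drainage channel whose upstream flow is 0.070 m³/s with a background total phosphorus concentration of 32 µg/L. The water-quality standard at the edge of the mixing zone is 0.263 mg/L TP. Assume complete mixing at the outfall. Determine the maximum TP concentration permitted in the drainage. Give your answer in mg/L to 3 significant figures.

5.50 mg/L

32 µg/L = 0.032 mg/L.
Mass balance: 0.263·0.07309 = 0.00309·Cₑ + 0.07·0.032.
Cₑ = (0.01922 − 0.00224) / 0.00309 = 5.496 mg/L.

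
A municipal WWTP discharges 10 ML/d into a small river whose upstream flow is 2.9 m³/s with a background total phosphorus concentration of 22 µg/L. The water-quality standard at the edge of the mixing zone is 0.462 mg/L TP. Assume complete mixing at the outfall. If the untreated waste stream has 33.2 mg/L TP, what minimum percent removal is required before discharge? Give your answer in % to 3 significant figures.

65.4 %

10 ML/d = 0.1157 m³/s.
22 µg/L = 0.022 mg/L.
Mass balance: 0.462·3.016 = 0.1157·Cₑ + 2.9·0.022.
Cₑ = (1.393 − 0.0638) / 0.1157 = 11.49 mg/L.
Required removal = 1 − 11.49/33.2 = 65.4 %.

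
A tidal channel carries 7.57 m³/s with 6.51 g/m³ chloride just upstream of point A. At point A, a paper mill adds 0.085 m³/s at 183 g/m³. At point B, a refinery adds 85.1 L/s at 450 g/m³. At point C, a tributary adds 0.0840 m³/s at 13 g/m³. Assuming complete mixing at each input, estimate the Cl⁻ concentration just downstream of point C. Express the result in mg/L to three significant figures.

13.3 mg/L

After input A: C = (7.57·6.51 + 0.085·183) / 7.655 = 8.47 mg/L.
85.1 L/s = 0.0851 m³/s.
After input B: C = (7.655·8.47 + 0.0851·450) / 7.74 = 13.32 mg/L.
After input C: C = (7.74·13.32 + 0.084·13) / 7.824 = 13.32 mg/L.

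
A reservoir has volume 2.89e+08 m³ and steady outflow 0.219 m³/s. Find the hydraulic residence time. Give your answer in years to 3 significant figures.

41.8 yr

Q = 0.219 m³/s × 3.156e+07 s/yr = 6.911e+06 m³/yr.
Hydraulic residence time τ = V/Q = 2.89e+08/6.911e+06 = 41.82 yr.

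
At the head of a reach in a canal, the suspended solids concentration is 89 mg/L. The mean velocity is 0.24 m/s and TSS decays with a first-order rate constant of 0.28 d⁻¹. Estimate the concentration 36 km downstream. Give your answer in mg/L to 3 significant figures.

Travel time t = 36 km / 0.24 m/s = 3.6e+04/0.24 = 1.5e+05 s = 1.736 d.
First-order decay: C = 89·exp(−0.28·1.736) = 89·0.615 = 54.74 mg/L.

54.7 mg/L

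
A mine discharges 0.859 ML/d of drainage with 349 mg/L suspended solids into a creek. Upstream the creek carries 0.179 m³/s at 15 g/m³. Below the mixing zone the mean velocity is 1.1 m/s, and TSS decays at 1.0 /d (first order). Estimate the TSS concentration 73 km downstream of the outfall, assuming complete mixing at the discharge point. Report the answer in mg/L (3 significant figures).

15.1 mg/L

0.859 ML/d = 0.009942 m³/s.
After complete mixing, C₀ = (0.009942·349 + 0.179·15) / 0.1889 = 32.58 mg/L.
Travel time t = 7.3e+04 m / 1.1 m/s = 6.636e+04 s = 0.7681 d.
C = 32.58·exp(−1.0·0.7681) = 32.58·0.4639 = 15.11 mg/L.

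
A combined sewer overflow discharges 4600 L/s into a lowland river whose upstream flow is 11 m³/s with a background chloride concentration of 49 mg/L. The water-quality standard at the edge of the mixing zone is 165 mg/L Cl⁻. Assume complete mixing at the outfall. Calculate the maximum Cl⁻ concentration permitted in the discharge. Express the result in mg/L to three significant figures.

4600 L/s = 4.6 m³/s.
Mass balance: 165·15.6 = 4.6·Cₑ + 11·49.
Cₑ = (2574 − 539) / 4.6 = 442.4 mg/L.

442 mg/L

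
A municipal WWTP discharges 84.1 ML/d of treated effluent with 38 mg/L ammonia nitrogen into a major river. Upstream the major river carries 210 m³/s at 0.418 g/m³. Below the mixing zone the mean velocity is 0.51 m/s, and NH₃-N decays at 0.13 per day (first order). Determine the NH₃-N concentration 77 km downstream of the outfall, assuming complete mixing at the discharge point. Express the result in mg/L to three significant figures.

84.1 ML/d = 0.9734 m³/s.
After complete mixing, C₀ = (0.9734·38 + 210·0.418) / 211 = 0.5914 mg/L.
Travel time t = 7.7e+04 m / 0.51 m/s = 1.51e+05 s = 1.747 d.
C = 0.5914·exp(−0.13·1.747) = 0.5914·0.7968 = 0.4712 mg/L.

0.471 mg/L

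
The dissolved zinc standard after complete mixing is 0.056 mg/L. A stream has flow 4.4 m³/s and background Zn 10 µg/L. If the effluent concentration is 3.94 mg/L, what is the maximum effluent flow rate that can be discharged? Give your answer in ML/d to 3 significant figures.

4.50 ML/d

10 µg/L = 0.01 mg/L.
Mass balance at complete mixing: C_std·(Q_w + Q_r) = Q_w·C_e + Q_r·C_b.
Rearranging, Q_w = Q_r·(C_std − C_b)/(C_e − C_std) = 4.4·(0.056 − 0.01) / (3.94 − 0.056) = 0.05211 m³/s.
= 4.502 ML/d.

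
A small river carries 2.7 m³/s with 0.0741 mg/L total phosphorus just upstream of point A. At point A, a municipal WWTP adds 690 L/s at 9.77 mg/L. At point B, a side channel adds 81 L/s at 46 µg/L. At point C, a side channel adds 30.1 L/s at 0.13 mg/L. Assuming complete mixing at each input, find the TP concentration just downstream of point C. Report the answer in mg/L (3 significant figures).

690 L/s = 0.69 m³/s.
After input A: C = (2.7·0.0741 + 0.69·9.77) / 3.39 = 2.048 mg/L.
81 L/s = 0.081 m³/s.
46 µg/L = 0.046 mg/L.
After input B: C = (3.39·2.048 + 0.081·0.046) / 3.471 = 2.001 mg/L.
30.1 L/s = 0.0301 m³/s.
After input C: C = (3.471·2.001 + 0.0301·0.13) / 3.501 = 1.985 mg/L.

1.98 mg/L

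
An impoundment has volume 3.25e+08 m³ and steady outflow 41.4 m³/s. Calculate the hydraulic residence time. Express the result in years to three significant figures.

0.249 yr

Q = 41.4 m³/s × 3.156e+07 s/yr = 1.306e+09 m³/yr.
Hydraulic residence time τ = V/Q = 3.25e+08/1.306e+09 = 0.2488 yr.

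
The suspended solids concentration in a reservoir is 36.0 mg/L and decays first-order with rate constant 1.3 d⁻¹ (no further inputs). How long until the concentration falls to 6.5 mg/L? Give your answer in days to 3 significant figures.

1.32 d

t = ln(C₀/C)/k = ln(36.0/6.5)/1.3 = 1.712/1.3 = 1.317 d.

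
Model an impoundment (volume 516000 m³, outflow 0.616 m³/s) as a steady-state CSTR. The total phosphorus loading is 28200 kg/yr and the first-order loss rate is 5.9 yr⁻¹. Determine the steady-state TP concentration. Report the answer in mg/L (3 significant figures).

1.25 mg/L

Outflow Q = 0.616 m³/s × 3.156e+07 s/yr = 1.944e+07 m³/yr.
Steady-state CSTR mass balance: W = Q·C + k·V·C, so C = W/(Q + kV).
Q + kV = 1.944e+07 + 5.9·516000 = 2.248e+07 m³/yr.
C = 28200/2.248e+07 = 0.001254 kg/m³ = 1.254 mg/L.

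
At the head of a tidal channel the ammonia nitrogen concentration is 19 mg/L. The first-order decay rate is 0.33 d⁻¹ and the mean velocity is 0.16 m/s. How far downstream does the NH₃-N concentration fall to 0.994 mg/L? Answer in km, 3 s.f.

From C = C₀·e^(−kt), t = ln(C₀/C)/k = ln(19/0.994)/0.33 = 2.95/0.33 = 8.941 d.
Distance = v·t = 0.16 m/s × 7.725e+05 s = 1.236e+05 m = 123.6 km.

124 km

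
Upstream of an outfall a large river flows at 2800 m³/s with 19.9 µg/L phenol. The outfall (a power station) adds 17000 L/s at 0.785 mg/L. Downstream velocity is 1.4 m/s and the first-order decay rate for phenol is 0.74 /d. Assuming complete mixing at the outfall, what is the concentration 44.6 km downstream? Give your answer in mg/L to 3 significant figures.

17000 L/s = 17 m³/s.
19.9 µg/L = 0.0199 mg/L.
After complete mixing, C₀ = (17·0.785 + 2800·0.0199) / 2817 = 0.02452 mg/L.
Travel time t = 4.46e+04 m / 1.4 m/s = 3.186e+04 s = 0.3687 d.
C = 0.02452·exp(−0.74·0.3687) = 0.02452·0.7612 = 0.01866 mg/L.

0.0187 mg/L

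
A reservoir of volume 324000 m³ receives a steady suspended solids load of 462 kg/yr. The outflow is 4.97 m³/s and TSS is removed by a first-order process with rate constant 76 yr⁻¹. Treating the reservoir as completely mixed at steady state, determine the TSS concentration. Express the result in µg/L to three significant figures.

2.55 µg/L

Outflow Q = 4.97 m³/s × 3.156e+07 s/yr = 1.568e+08 m³/yr.
Steady-state CSTR mass balance: W = Q·C + k·V·C, so C = W/(Q + kV).
Q + kV = 1.568e+08 + 76·324000 = 1.815e+08 m³/yr.
C = 462/1.815e+08 = 2.546e-06 kg/m³ = 0.002546 mg/L = 2.546 µg/L.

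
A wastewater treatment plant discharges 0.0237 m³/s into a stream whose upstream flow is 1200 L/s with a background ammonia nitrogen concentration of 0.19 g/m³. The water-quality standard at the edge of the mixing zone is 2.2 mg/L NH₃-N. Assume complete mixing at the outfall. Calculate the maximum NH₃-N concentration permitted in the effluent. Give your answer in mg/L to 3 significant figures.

104 mg/L

1200 L/s = 1.2 m³/s.
Mass balance: 2.2·1.224 = 0.0237·Cₑ + 1.2·0.19.
Cₑ = (2.692 − 0.228) / 0.0237 = 104 mg/L.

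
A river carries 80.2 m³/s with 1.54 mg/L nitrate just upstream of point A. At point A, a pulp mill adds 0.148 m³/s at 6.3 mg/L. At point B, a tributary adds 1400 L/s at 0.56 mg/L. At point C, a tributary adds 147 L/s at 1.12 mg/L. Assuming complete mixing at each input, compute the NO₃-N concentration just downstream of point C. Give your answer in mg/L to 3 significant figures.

After input A: C = (80.2·1.54 + 0.148·6.3) / 80.35 = 1.549 mg/L.
1400 L/s = 1.4 m³/s.
After input B: C = (80.35·1.549 + 1.4·0.56) / 81.75 = 1.532 mg/L.
147 L/s = 0.147 m³/s.
After input C: C = (81.75·1.532 + 0.147·1.12) / 81.9 = 1.531 mg/L.

1.53 mg/L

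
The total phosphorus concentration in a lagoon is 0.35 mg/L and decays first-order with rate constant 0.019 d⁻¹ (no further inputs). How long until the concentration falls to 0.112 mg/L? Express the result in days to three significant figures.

60.0 d

t = ln(C₀/C)/k = ln(0.35/0.112)/0.019 = 1.139/0.019 = 59.97 d.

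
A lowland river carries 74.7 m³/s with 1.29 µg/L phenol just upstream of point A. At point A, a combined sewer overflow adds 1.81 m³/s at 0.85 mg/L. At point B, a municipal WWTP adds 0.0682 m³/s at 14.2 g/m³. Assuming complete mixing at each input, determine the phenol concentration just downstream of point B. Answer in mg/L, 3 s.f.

0.0340 mg/L

1.29 µg/L = 0.00129 mg/L.
After input A: C = (74.7·0.00129 + 1.81·0.85) / 76.51 = 0.02137 mg/L.
After input B: C = (76.51·0.02137 + 0.0682·14.2) / 76.58 = 0.034 mg/L.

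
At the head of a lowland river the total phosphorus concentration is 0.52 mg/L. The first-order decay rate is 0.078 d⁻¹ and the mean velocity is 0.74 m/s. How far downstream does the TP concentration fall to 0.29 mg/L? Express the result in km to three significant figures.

479 km

From C = C₀·e^(−kt), t = ln(C₀/C)/k = ln(0.52/0.29)/0.078 = 0.5839/0.078 = 7.487 d.
Distance = v·t = 0.74 m/s × 6.468e+05 s = 4.787e+05 m = 478.7 km.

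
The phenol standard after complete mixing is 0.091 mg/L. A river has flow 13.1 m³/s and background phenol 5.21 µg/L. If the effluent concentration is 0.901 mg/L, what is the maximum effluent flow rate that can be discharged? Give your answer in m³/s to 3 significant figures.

1.39 m³/s

5.21 µg/L = 0.00521 mg/L.
Mass balance at complete mixing: C_std·(Q_w + Q_r) = Q_w·C_e + Q_r·C_b.
Rearranging, Q_w = Q_r·(C_std − C_b)/(C_e − C_std) = 13.1·(0.091 − 0.00521) / (0.901 − 0.091) = 1.387 m³/s.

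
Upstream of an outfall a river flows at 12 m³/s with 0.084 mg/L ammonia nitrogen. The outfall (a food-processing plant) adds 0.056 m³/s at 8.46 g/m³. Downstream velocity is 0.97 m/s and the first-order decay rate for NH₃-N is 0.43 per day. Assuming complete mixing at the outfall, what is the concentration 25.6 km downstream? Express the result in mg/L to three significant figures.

0.108 mg/L

After complete mixing, C₀ = (0.056·8.46 + 12·0.084) / 12.06 = 0.1229 mg/L.
Travel time t = 2.56e+04 m / 0.97 m/s = 2.639e+04 s = 0.3055 d.
C = 0.1229·exp(−0.43·0.3055) = 0.1229·0.8769 = 0.1078 mg/L.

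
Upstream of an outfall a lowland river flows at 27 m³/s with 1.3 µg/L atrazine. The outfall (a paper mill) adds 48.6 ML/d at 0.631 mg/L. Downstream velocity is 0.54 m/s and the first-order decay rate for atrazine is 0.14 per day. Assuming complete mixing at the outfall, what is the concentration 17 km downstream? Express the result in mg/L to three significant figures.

48.6 ML/d = 0.5625 m³/s.
1.3 µg/L = 0.0013 mg/L.
After complete mixing, C₀ = (0.5625·0.631 + 27·0.0013) / 27.56 = 0.01415 mg/L.
Travel time t = 1.7e+04 m / 0.54 m/s = 3.148e+04 s = 0.3644 d.
C = 0.01415·exp(−0.14·0.3644) = 0.01415·0.9503 = 0.01345 mg/L.

0.0134 mg/L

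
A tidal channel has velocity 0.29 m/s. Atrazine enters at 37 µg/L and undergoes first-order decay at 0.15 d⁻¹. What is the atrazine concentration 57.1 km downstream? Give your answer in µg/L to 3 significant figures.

26.3 µg/L

Travel time t = 57.1 km / 0.29 m/s = 5.71e+04/0.29 = 1.969e+05 s = 2.279 d.
First-order decay: C = 37·exp(−0.15·2.279) = 37·0.7105 = 26.29 µg/L.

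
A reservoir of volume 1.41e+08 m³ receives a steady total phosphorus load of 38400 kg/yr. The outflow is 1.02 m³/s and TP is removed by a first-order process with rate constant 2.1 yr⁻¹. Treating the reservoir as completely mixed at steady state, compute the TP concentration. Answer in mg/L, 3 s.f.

Outflow Q = 1.02 m³/s × 3.156e+07 s/yr = 3.219e+07 m³/yr.
Steady-state CSTR mass balance: W = Q·C + k·V·C, so C = W/(Q + kV).
Q + kV = 3.219e+07 + 2.1·1.41e+08 = 3.283e+08 m³/yr.
C = 38400/3.283e+08 = 0.000117 kg/m³ = 0.117 mg/L.

0.117 mg/L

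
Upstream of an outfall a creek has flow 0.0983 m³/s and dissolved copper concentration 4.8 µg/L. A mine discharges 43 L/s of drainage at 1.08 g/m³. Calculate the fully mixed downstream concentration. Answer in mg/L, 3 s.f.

43 L/s = 0.043 m³/s.
4.8 µg/L = 0.0048 mg/L.
Flow-weighted mixing gives C = (0.043·1.08 + 0.0983·0.0048) / (0.043 + 0.0983) = 0.04691/0.1413 = 0.332 mg/L.

0.332 mg/L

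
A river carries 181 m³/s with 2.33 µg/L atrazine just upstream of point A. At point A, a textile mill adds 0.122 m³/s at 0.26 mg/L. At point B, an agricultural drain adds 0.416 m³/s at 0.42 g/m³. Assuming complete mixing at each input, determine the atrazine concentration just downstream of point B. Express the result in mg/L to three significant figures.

0.00346 mg/L

2.33 µg/L = 0.00233 mg/L.
After input A: C = (181·0.00233 + 0.122·0.26) / 181.1 = 0.002504 mg/L.
After input B: C = (181.1·0.002504 + 0.416·0.42) / 181.5 = 0.00346 mg/L.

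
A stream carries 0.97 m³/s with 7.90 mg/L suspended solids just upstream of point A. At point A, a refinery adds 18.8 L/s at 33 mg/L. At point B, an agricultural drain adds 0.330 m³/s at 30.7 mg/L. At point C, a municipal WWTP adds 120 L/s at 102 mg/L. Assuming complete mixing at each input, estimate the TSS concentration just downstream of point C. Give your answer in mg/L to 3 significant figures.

18.8 L/s = 0.0188 m³/s.
After input A: C = (0.97·7.9 + 0.0188·33) / 0.9888 = 8.377 mg/L.
After input B: C = (0.9888·8.377 + 0.33·30.7) / 1.319 = 13.96 mg/L.
120 L/s = 0.12 m³/s.
After input C: C = (1.319·13.96 + 0.12·102) / 1.439 = 21.31 mg/L.

21.3 mg/L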